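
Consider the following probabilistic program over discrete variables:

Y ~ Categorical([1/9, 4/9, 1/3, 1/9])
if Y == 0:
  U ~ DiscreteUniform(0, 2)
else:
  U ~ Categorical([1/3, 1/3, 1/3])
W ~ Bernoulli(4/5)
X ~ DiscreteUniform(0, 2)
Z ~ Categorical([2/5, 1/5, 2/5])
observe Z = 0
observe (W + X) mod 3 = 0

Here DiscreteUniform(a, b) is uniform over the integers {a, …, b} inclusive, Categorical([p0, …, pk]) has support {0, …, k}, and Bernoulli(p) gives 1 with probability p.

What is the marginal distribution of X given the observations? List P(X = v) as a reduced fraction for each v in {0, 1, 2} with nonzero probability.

Enumerate traces; 24 have nonzero weight after conditioning:
  (Y=0, U=0, W=0, X=0, Z=0) weight 2/2025
  (Y=0, U=0, W=1, X=2, Z=0) weight 8/2025
  (Y=0, U=1, W=0, X=0, Z=0) weight 2/2025
  (Y=0, U=1, W=1, X=2, Z=0) weight 8/2025
  (Y=0, U=2, W=0, X=0, Z=0) weight 2/2025
  (Y=0, U=2, W=1, X=2, Z=0) weight 8/2025
  (Y=1, U=0, W=0, X=0, Z=0) weight 8/2025
  (Y=1, U=0, W=1, X=2, Z=0) weight 32/2025
  … 16 more
Group by X:
  weight(X=0) = 2/75
  weight(X=2) = 8/75
Total weight = 2/75 + 8/75 = 2/15
P(X=0 | obs) = 2/75 / 2/15 = 1/5
P(X=2 | obs) = 8/75 / 2/15 = 4/5

P(X=0) = 1/5, P(X=2) = 4/5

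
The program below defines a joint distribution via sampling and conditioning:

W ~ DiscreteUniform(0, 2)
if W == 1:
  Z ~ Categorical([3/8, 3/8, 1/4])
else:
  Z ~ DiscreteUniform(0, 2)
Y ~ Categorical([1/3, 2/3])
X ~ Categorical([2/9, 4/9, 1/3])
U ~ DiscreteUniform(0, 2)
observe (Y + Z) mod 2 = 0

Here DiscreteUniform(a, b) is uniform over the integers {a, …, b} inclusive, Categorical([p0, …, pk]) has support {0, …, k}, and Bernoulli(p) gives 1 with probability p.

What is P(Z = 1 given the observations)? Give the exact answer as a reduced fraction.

P(Z = 1 | obs) = 50/97

Enumerate traces; 81 have nonzero weight after conditioning:
  (W=0, Z=0, Y=0, X=0, U=0) weight 2/729
  (W=0, Z=0, Y=0, X=0, U=1) weight 2/729
  (W=0, Z=0, Y=0, X=0, U=2) weight 2/729
  (W=0, Z=0, Y=0, X=1, U=0) weight 4/729
  (W=0, Z=0, Y=0, X=1, U=1) weight 4/729
  (W=0, Z=0, Y=0, X=1, U=2) weight 4/729
  (W=0, Z=0, Y=0, X=2, U=0) weight 1/243
  (W=0, Z=0, Y=0, X=2, U=1) weight 1/243
  (W=0, Z=1, Y=1, X=0, U=0) weight 4/729
  (W=0, Z=2, Y=0, X=0, U=0) weight 2/729
  … 71 more
Group by Z:
  weight(Z=0) = 25/216
  weight(Z=1) = 25/108
  weight(Z=2) = 11/108
Total weight = 25/216 + 25/108 + 11/108 = 97/216
P(Z=0 | obs) = 25/216 / 97/216 = 25/97
P(Z=1 | obs) = 25/108 / 97/216 = 50/97
P(Z=2 | obs) = 11/108 / 97/216 = 22/97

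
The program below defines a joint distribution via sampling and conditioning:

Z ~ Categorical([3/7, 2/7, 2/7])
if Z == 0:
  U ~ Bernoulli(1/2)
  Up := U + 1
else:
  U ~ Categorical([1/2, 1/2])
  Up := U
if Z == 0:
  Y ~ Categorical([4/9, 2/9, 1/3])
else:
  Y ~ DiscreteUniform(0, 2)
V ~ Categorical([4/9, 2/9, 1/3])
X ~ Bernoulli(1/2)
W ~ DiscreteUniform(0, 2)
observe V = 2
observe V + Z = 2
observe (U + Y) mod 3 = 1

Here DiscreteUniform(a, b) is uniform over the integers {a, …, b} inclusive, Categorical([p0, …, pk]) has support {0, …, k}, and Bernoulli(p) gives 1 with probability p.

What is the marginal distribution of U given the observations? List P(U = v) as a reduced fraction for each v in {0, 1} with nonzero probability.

P(U=0) = 1/3, P(U=1) = 2/3

Enumerate traces; 12 have nonzero weight after conditioning:
  (Z=0, U=0, Y=1, V=2, X=0, W=0) weight 1/378
  (Z=0, U=0, Y=1, V=2, X=0, W=1) weight 1/378
  (Z=0, U=0, Y=1, V=2, X=0, W=2) weight 1/378
  (Z=0, U=0, Y=1, V=2, X=1, W=0) weight 1/378
  (Z=0, U=0, Y=1, V=2, X=1, W=1) weight 1/378
  (Z=0, U=0, Y=1, V=2, X=1, W=2) weight 1/378
  (Z=0, U=1, Y=0, V=2, X=0, W=0) weight 1/189
  (Z=0, U=1, Y=0, V=2, X=0, W=1) weight 1/189
  … 4 more
Group by U:
  weight(U=0) = 1/63
  weight(U=1) = 2/63
Total weight = 1/63 + 2/63 = 1/21
P(U=0 | obs) = 1/63 / 1/21 = 1/3
P(U=1 | obs) = 2/63 / 1/21 = 2/3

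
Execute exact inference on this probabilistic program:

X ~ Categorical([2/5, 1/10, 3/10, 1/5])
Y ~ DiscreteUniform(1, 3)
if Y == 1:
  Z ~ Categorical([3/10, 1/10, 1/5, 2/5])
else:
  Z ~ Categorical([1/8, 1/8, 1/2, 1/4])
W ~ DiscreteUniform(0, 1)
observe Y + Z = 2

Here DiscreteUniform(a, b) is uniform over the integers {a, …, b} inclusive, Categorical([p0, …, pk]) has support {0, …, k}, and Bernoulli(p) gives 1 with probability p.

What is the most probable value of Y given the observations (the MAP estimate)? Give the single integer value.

Enumerate traces; 16 have nonzero weight after conditioning:
  (X=0, Y=1, Z=1, W=0) weight 1/150
  (X=0, Y=1, Z=1, W=1) weight 1/150
  (X=0, Y=2, Z=0, W=0) weight 1/120
  (X=0, Y=2, Z=0, W=1) weight 1/120
  (X=1, Y=1, Z=1, W=0) weight 1/600
  (X=1, Y=1, Z=1, W=1) weight 1/600
  (X=1, Y=2, Z=0, W=0) weight 1/480
  (X=1, Y=2, Z=0, W=1) weight 1/480
  … 8 more
Group by Y:
  weight(Y=1) = 1/30
  weight(Y=2) = 1/24
Total weight = 1/30 + 1/24 = 3/40
P(Y=1 | obs) = 1/30 / 3/40 = 4/9
P(Y=2 | obs) = 1/24 / 3/40 = 5/9
argmax = 2

argmax_v P(Y = v | obs) = 2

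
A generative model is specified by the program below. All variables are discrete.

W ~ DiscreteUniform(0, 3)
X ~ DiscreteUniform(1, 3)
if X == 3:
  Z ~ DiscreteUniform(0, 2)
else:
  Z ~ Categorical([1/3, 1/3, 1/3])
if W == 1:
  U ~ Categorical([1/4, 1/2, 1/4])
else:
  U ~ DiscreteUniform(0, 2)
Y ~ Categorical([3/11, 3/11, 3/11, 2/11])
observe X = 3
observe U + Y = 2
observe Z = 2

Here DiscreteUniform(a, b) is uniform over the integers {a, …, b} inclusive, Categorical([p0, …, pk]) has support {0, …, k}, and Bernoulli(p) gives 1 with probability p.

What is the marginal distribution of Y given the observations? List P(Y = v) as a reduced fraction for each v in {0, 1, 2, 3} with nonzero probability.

Enumerate traces; 12 have nonzero weight after conditioning:
  (W=0, X=3, Z=2, U=0, Y=2) weight 1/396
  (W=0, X=3, Z=2, U=1, Y=1) weight 1/396
  (W=0, X=3, Z=2, U=2, Y=0) weight 1/396
  (W=1, X=3, Z=2, U=0, Y=2) weight 1/528
  (W=1, X=3, Z=2, U=1, Y=1) weight 1/264
  (W=1, X=3, Z=2, U=2, Y=0) weight 1/528
  (W=2, X=3, Z=2, U=0, Y=2) weight 1/396
  (W=2, X=3, Z=2, U=1, Y=1) weight 1/396
  … 4 more
Group by Y:
  weight(Y=0) = 5/528
  weight(Y=1) = 1/88
  weight(Y=2) = 5/528
Total weight = 5/528 + 1/88 + 5/528 = 1/33
P(Y=0 | obs) = 5/528 / 1/33 = 5/16
P(Y=1 | obs) = 1/88 / 1/33 = 3/8
P(Y=2 | obs) = 5/528 / 1/33 = 5/16

P(Y=0) = 5/16, P(Y=1) = 3/8, P(Y=2) = 5/16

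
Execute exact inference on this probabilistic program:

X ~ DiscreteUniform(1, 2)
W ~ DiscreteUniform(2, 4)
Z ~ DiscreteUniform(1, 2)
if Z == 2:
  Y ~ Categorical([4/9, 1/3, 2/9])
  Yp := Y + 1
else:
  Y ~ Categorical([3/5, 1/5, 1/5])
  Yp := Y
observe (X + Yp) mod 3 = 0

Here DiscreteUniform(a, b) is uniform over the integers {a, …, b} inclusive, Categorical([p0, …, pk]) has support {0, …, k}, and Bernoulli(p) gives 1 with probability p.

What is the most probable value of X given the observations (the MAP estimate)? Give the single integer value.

argmax_v P(X = v | obs) = 2

Enumerate traces; 12 have nonzero weight after conditioning:
  (X=1, W=2, Z=1, Y=2) weight 1/60
  (X=1, W=2, Z=2, Y=1) weight 1/36
  (X=1, W=3, Z=1, Y=2) weight 1/60
  (X=1, W=3, Z=2, Y=1) weight 1/36
  (X=1, W=4, Z=1, Y=2) weight 1/60
  (X=1, W=4, Z=2, Y=1) weight 1/36
  (X=2, W=2, Z=1, Y=1) weight 1/60
  (X=2, W=2, Z=2, Y=0) weight 1/27
  … 4 more
Group by X:
  weight(X=1) = 2/15
  weight(X=2) = 29/180
Total weight = 2/15 + 29/180 = 53/180
P(X=1 | obs) = 2/15 / 53/180 = 24/53
P(X=2 | obs) = 29/180 / 53/180 = 29/53
argmax = 2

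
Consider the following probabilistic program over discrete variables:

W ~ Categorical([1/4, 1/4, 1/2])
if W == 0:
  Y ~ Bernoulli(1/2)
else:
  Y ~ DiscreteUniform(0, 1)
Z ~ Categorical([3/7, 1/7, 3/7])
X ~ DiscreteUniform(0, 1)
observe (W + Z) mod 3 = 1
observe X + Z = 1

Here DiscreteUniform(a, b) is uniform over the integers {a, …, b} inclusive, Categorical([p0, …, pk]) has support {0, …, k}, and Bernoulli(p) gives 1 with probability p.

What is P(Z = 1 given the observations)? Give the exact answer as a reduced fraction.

P(Z = 1 | obs) = 1/4

Enumerate traces; 4 have nonzero weight after conditioning:
  (W=0, Y=0, Z=1, X=0) weight 1/112
  (W=0, Y=1, Z=1, X=0) weight 1/112
  (W=1, Y=0, Z=0, X=1) weight 3/112
  (W=1, Y=1, Z=0, X=1) weight 3/112
Group by Z:
  weight(Z=0) = 3/56
  weight(Z=1) = 1/56
Total weight = 3/56 + 1/56 = 1/14
P(Z=0 | obs) = 3/56 / 1/14 = 3/4
P(Z=1 | obs) = 1/56 / 1/14 = 1/4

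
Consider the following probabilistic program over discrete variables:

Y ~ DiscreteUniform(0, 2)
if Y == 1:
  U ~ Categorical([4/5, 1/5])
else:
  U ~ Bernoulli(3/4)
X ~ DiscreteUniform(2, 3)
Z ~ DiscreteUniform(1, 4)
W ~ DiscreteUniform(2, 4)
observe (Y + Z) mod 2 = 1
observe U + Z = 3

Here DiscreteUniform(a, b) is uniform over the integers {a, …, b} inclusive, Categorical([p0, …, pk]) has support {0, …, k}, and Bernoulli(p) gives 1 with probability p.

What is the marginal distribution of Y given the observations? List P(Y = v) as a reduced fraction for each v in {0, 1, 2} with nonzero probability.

Enumerate traces; 18 have nonzero weight after conditioning:
  (Y=0, U=0, X=2, Z=3, W=2) weight 1/288
  (Y=0, U=0, X=2, Z=3, W=3) weight 1/288
  (Y=0, U=0, X=2, Z=3, W=4) weight 1/288
  (Y=0, U=0, X=3, Z=3, W=2) weight 1/288
  (Y=0, U=0, X=3, Z=3, W=3) weight 1/288
  (Y=0, U=0, X=3, Z=3, W=4) weight 1/288
  (Y=1, U=1, X=2, Z=2, W=2) weight 1/360
  (Y=1, U=1, X=2, Z=2, W=3) weight 1/360
  (Y=2, U=0, X=2, Z=3, W=2) weight 1/288
  … 9 more
Group by Y:
  weight(Y=0) = 1/48
  weight(Y=1) = 1/60
  weight(Y=2) = 1/48
Total weight = 1/48 + 1/60 + 1/48 = 7/120
P(Y=0 | obs) = 1/48 / 7/120 = 5/14
P(Y=1 | obs) = 1/60 / 7/120 = 2/7
P(Y=2 | obs) = 1/48 / 7/120 = 5/14

P(Y=0) = 5/14, P(Y=1) = 2/7, P(Y=2) = 5/14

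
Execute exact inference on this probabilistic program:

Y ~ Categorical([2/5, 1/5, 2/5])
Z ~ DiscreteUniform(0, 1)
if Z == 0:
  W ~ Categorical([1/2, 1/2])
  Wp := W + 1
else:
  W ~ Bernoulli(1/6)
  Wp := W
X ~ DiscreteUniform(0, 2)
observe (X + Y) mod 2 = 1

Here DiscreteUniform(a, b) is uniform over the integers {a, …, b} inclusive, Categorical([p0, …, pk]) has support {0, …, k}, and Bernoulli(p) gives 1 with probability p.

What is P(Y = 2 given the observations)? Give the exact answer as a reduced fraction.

Enumerate traces; 16 have nonzero weight after conditioning:
  (Y=0, Z=0, W=0, X=1) weight 1/30
  (Y=0, Z=0, W=1, X=1) weight 1/30
  (Y=0, Z=1, W=0, X=1) weight 1/18
  (Y=0, Z=1, W=1, X=1) weight 1/90
  (Y=1, Z=0, W=0, X=0) weight 1/60
  (Y=1, Z=0, W=0, X=2) weight 1/60
  (Y=1, Z=0, W=1, X=0) weight 1/60
  (Y=1, Z=0, W=1, X=2) weight 1/60
  (Y=2, Z=0, W=0, X=1) weight 1/30
  … 7 more
Group by Y:
  weight(Y=0) = 2/15
  weight(Y=1) = 2/15
  weight(Y=2) = 2/15
Total weight = 2/15 + 2/15 + 2/15 = 2/5
P(Y=0 | obs) = 2/15 / 2/5 = 1/3
P(Y=1 | obs) = 2/15 / 2/5 = 1/3
P(Y=2 | obs) = 2/15 / 2/5 = 1/3

P(Y = 2 | obs) = 1/3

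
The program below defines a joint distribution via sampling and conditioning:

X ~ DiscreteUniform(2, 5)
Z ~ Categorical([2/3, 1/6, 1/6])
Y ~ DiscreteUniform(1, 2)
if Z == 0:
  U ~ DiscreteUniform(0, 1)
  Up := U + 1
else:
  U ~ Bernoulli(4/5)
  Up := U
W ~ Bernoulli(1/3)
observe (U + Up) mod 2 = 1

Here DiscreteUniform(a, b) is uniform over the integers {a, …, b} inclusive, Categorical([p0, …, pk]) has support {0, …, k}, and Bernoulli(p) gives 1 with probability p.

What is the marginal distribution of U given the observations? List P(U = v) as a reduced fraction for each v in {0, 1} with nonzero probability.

Enumerate traces; 32 have nonzero weight after conditioning:
  (X=2, Z=0, Y=1, U=0, W=0) weight 1/36
  (X=2, Z=0, Y=1, U=0, W=1) weight 1/72
  (X=2, Z=0, Y=1, U=1, W=0) weight 1/36
  (X=2, Z=0, Y=1, U=1, W=1) weight 1/72
  (X=2, Z=0, Y=2, U=0, W=0) weight 1/36
  (X=2, Z=0, Y=2, U=0, W=1) weight 1/72
  (X=2, Z=0, Y=2, U=1, W=0) weight 1/36
  (X=2, Z=0, Y=2, U=1, W=1) weight 1/72
  … 24 more
Group by U:
  weight(U=0) = 1/3
  weight(U=1) = 1/3
Total weight = 1/3 + 1/3 = 2/3
P(U=0 | obs) = 1/3 / 2/3 = 1/2
P(U=1 | obs) = 1/3 / 2/3 = 1/2

P(U=0) = 1/2, P(U=1) = 1/2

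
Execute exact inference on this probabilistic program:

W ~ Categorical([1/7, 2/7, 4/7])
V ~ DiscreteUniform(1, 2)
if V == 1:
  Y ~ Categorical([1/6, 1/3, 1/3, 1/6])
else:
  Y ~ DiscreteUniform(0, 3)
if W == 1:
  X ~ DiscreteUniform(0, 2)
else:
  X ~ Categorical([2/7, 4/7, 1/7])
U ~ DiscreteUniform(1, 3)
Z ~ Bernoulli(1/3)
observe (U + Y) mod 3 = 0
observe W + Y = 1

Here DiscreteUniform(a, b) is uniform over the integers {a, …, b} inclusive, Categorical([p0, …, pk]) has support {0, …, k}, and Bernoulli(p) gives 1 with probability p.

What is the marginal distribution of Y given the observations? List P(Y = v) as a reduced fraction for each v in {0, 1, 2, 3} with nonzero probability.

P(Y=0) = 10/17, P(Y=1) = 7/17

Enumerate traces; 24 have nonzero weight after conditioning:
  (W=0, V=1, Y=1, X=0, U=2, Z=0) weight 2/1323
  (W=0, V=1, Y=1, X=0, U=2, Z=1) weight 1/1323
  (W=0, V=1, Y=1, X=1, U=2, Z=0) weight 4/1323
  (W=0, V=1, Y=1, X=1, U=2, Z=1) weight 2/1323
  (W=0, V=1, Y=1, X=2, U=2, Z=0) weight 1/1323
  (W=0, V=1, Y=1, X=2, U=2, Z=1) weight 1/2646
  (W=0, V=2, Y=1, X=0, U=2, Z=0) weight 1/882
  (W=0, V=2, Y=1, X=0, U=2, Z=1) weight 1/1764
  (W=1, V=1, Y=0, X=0, U=3, Z=0) weight 1/567
  … 15 more
Group by Y:
  weight(Y=0) = 5/252
  weight(Y=1) = 1/72
Total weight = 5/252 + 1/72 = 17/504
P(Y=0 | obs) = 5/252 / 17/504 = 10/17
P(Y=1 | obs) = 1/72 / 17/504 = 7/17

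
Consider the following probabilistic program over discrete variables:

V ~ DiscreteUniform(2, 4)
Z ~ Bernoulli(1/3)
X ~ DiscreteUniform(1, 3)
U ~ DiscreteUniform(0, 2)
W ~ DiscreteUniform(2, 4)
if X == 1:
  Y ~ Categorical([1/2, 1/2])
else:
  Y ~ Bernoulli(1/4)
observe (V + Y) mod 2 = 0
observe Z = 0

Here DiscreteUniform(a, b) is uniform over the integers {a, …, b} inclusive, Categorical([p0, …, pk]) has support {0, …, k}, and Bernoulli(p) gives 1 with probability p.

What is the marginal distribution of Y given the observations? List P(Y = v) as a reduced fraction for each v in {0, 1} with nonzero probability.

Enumerate traces; 81 have nonzero weight after conditioning:
  (V=2, Z=0, X=1, U=0, W=2, Y=0) weight 1/243
  (V=2, Z=0, X=1, U=0, W=3, Y=0) weight 1/243
  (V=2, Z=0, X=1, U=0, W=4, Y=0) weight 1/243
  (V=2, Z=0, X=1, U=1, W=2, Y=0) weight 1/243
  (V=2, Z=0, X=1, U=1, W=3, Y=0) weight 1/243
  (V=2, Z=0, X=1, U=1, W=4, Y=0) weight 1/243
  (V=2, Z=0, X=1, U=2, W=2, Y=0) weight 1/243
  (V=2, Z=0, X=1, U=2, W=3, Y=0) weight 1/243
  (V=3, Z=0, X=1, U=0, W=2, Y=1) weight 1/243
  … 72 more
Group by Y:
  weight(Y=0) = 8/27
  weight(Y=1) = 2/27
Total weight = 8/27 + 2/27 = 10/27
P(Y=0 | obs) = 8/27 / 10/27 = 4/5
P(Y=1 | obs) = 2/27 / 10/27 = 1/5

P(Y=0) = 4/5, P(Y=1) = 1/5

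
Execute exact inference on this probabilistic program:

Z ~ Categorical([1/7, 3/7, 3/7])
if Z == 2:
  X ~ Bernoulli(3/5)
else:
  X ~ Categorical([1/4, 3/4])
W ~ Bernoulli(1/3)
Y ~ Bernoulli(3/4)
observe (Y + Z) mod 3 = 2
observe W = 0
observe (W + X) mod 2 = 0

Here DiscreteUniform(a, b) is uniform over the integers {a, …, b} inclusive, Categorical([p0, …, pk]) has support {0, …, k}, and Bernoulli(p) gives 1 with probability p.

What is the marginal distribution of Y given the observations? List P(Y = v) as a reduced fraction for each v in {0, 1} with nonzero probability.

P(Y=0) = 8/23, P(Y=1) = 15/23

Enumerate traces; 2 have nonzero weight after conditioning:
  (Z=1, X=0, W=0, Y=1) weight 3/56
  (Z=2, X=0, W=0, Y=0) weight 1/35
Group by Y:
  weight(Y=0) = 1/35
  weight(Y=1) = 3/56
Total weight = 1/35 + 3/56 = 23/280
P(Y=0 | obs) = 1/35 / 23/280 = 8/23
P(Y=1 | obs) = 3/56 / 23/280 = 15/23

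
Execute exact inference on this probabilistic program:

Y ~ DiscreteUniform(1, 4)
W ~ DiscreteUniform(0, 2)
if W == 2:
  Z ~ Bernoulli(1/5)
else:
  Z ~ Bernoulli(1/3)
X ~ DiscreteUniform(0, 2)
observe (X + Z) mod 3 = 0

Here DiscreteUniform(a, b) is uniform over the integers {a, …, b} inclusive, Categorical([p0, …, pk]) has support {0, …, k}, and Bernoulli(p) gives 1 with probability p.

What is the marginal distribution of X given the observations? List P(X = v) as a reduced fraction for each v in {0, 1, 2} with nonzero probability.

Enumerate traces; 24 have nonzero weight after conditioning:
  (Y=1, W=0, Z=0, X=0) weight 1/54
  (Y=1, W=0, Z=1, X=2) weight 1/108
  (Y=1, W=1, Z=0, X=0) weight 1/54
  (Y=1, W=1, Z=1, X=2) weight 1/108
  (Y=1, W=2, Z=0, X=0) weight 1/45
  (Y=1, W=2, Z=1, X=2) weight 1/180
  (Y=2, W=0, Z=0, X=0) weight 1/54
  (Y=2, W=0, Z=1, X=2) weight 1/108
  … 16 more
Group by X:
  weight(X=0) = 32/135
  weight(X=2) = 13/135
Total weight = 32/135 + 13/135 = 1/3
P(X=0 | obs) = 32/135 / 1/3 = 32/45
P(X=2 | obs) = 13/135 / 1/3 = 13/45

P(X=0) = 32/45, P(X=2) = 13/45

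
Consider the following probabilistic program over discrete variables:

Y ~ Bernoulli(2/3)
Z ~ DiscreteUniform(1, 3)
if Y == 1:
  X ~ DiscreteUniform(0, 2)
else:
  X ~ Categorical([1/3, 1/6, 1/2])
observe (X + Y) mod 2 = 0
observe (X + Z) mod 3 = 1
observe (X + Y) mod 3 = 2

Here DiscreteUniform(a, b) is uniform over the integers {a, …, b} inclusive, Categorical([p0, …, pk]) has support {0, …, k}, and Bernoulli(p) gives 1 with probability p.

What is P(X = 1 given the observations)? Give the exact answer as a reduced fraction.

Enumerate traces; 2 have nonzero weight after conditioning:
  (Y=0, Z=2, X=2) weight 1/18
  (Y=1, Z=3, X=1) weight 2/27
Group by X:
  weight(X=1) = 2/27
  weight(X=2) = 1/18
Total weight = 2/27 + 1/18 = 7/54
P(X=1 | obs) = 2/27 / 7/54 = 4/7
P(X=2 | obs) = 1/18 / 7/54 = 3/7

P(X = 1 | obs) = 4/7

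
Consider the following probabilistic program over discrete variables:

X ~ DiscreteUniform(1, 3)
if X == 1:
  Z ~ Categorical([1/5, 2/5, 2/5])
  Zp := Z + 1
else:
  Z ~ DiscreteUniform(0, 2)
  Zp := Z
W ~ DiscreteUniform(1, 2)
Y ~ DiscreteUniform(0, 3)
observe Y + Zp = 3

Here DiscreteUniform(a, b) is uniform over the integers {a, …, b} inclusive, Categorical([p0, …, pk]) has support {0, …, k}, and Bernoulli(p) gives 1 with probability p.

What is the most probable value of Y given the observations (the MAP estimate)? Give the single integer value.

Enumerate traces; 18 have nonzero weight after conditioning:
  (X=1, Z=0, W=1, Y=2) weight 1/120
  (X=1, Z=0, W=2, Y=2) weight 1/120
  (X=1, Z=1, W=1, Y=1) weight 1/60
  (X=1, Z=1, W=2, Y=1) weight 1/60
  (X=1, Z=2, W=1, Y=0) weight 1/60
  (X=1, Z=2, W=2, Y=0) weight 1/60
  (X=2, Z=0, W=1, Y=3) weight 1/72
  (X=2, Z=0, W=2, Y=3) weight 1/72
  … 10 more
Group by Y:
  weight(Y=0) = 1/30
  weight(Y=1) = 4/45
  weight(Y=2) = 13/180
  weight(Y=3) = 1/18
Total weight = 1/30 + 4/45 + 13/180 + 1/18 = 1/4
P(Y=0 | obs) = 1/30 / 1/4 = 2/15
P(Y=1 | obs) = 4/45 / 1/4 = 16/45
P(Y=2 | obs) = 13/180 / 1/4 = 13/45
P(Y=3 | obs) = 1/18 / 1/4 = 2/9
argmax = 1

argmax_v P(Y = v | obs) = 1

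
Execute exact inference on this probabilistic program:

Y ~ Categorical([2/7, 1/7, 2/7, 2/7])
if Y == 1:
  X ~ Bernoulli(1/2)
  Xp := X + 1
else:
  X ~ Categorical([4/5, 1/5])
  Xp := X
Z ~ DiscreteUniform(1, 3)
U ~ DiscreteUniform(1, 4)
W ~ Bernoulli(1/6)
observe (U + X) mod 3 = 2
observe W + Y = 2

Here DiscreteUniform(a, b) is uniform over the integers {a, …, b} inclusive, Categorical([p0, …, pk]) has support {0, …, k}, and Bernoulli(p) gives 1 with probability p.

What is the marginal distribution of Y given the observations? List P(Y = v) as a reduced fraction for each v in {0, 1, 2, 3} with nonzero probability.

Enumerate traces; 18 have nonzero weight after conditioning:
  (Y=1, X=0, Z=1, U=2, W=1) weight 1/1008
  (Y=1, X=0, Z=2, U=2, W=1) weight 1/1008
  (Y=1, X=0, Z=3, U=2, W=1) weight 1/1008
  (Y=1, X=1, Z=1, U=1, W=1) weight 1/1008
  (Y=1, X=1, Z=1, U=4, W=1) weight 1/1008
  (Y=1, X=1, Z=2, U=1, W=1) weight 1/1008
  (Y=1, X=1, Z=2, U=4, W=1) weight 1/1008
  (Y=1, X=1, Z=3, U=1, W=1) weight 1/1008
  (Y=2, X=0, Z=1, U=2, W=0) weight 1/63
  … 9 more
Group by Y:
  weight(Y=1) = 1/112
  weight(Y=2) = 1/14
Total weight = 1/112 + 1/14 = 9/112
P(Y=1 | obs) = 1/112 / 9/112 = 1/9
P(Y=2 | obs) = 1/14 / 9/112 = 8/9

P(Y=1) = 1/9, P(Y=2) = 8/9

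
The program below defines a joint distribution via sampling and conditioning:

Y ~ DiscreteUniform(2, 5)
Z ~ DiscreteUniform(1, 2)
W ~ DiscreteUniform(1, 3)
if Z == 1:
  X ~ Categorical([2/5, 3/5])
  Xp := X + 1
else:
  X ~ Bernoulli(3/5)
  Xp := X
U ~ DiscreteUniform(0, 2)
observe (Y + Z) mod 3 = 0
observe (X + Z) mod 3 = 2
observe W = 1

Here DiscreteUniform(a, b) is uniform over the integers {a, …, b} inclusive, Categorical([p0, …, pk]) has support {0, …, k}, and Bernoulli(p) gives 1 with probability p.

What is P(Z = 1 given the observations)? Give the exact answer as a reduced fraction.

Enumerate traces; 9 have nonzero weight after conditioning:
  (Y=2, Z=1, W=1, X=1, U=0) weight 1/120
  (Y=2, Z=1, W=1, X=1, U=1) weight 1/120
  (Y=2, Z=1, W=1, X=1, U=2) weight 1/120
  (Y=4, Z=2, W=1, X=0, U=0) weight 1/180
  (Y=4, Z=2, W=1, X=0, U=1) weight 1/180
  (Y=4, Z=2, W=1, X=0, U=2) weight 1/180
  (Y=5, Z=1, W=1, X=1, U=0) weight 1/120
  (Y=5, Z=1, W=1, X=1, U=1) weight 1/120
  … 1 more
Group by Z:
  weight(Z=1) = 1/20
  weight(Z=2) = 1/60
Total weight = 1/20 + 1/60 = 1/15
P(Z=1 | obs) = 1/20 / 1/15 = 3/4
P(Z=2 | obs) = 1/60 / 1/15 = 1/4

P(Z = 1 | obs) = 3/4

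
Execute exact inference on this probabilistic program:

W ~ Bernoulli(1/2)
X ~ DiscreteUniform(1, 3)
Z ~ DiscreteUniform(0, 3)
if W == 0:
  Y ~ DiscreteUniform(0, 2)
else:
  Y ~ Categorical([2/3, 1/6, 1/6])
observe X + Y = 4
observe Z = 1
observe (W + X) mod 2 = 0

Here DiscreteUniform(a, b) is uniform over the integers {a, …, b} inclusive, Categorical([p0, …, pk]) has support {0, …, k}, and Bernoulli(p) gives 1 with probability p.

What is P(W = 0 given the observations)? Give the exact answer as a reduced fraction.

P(W = 0 | obs) = 2/3

Enumerate traces; 2 have nonzero weight after conditioning:
  (W=0, X=2, Z=1, Y=2) weight 1/72
  (W=1, X=3, Z=1, Y=1) weight 1/144
Group by W:
  weight(W=0) = 1/72
  weight(W=1) = 1/144
Total weight = 1/72 + 1/144 = 1/48
P(W=0 | obs) = 1/72 / 1/48 = 2/3
P(W=1 | obs) = 1/144 / 1/48 = 1/3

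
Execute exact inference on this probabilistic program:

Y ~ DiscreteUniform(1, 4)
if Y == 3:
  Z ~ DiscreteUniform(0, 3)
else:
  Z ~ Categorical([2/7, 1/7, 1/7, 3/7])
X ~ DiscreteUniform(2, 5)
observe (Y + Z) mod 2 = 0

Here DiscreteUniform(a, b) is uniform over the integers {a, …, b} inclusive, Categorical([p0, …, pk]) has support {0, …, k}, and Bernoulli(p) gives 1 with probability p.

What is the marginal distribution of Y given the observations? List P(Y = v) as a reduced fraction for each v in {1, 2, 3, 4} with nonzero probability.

Enumerate traces; 32 have nonzero weight after conditioning:
  (Y=1, Z=1, X=2) weight 1/112
  (Y=1, Z=1, X=3) weight 1/112
  (Y=1, Z=1, X=4) weight 1/112
  (Y=1, Z=1, X=5) weight 1/112
  (Y=1, Z=3, X=2) weight 3/112
  (Y=1, Z=3, X=3) weight 3/112
  (Y=1, Z=3, X=4) weight 3/112
  (Y=1, Z=3, X=5) weight 3/112
  (Y=2, Z=0, X=2) weight 1/56
  (Y=3, Z=1, X=2) weight 1/64
  … 22 more
Group by Y:
  weight(Y=1) = 1/7
  weight(Y=2) = 3/28
  weight(Y=3) = 1/8
  weight(Y=4) = 3/28
Total weight = 1/7 + 3/28 + 1/8 + 3/28 = 27/56
P(Y=1 | obs) = 1/7 / 27/56 = 8/27
P(Y=2 | obs) = 3/28 / 27/56 = 2/9
P(Y=3 | obs) = 1/8 / 27/56 = 7/27
P(Y=4 | obs) = 3/28 / 27/56 = 2/9

P(Y=1) = 8/27, P(Y=2) = 2/9, P(Y=3) = 7/27, P(Y=4) = 2/9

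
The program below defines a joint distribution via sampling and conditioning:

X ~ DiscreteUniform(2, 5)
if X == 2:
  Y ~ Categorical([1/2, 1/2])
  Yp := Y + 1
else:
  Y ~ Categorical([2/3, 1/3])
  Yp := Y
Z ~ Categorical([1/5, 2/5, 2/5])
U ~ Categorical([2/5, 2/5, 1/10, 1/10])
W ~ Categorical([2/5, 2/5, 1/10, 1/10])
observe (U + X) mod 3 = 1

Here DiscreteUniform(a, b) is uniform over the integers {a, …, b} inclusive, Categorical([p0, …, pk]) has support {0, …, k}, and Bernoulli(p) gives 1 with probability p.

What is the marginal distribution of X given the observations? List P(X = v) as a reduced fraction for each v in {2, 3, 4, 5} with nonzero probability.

P(X=2) = 1/11, P(X=3) = 4/11, P(X=4) = 5/11, P(X=5) = 1/11

Enumerate traces; 120 have nonzero weight after conditioning:
  (X=2, Y=0, Z=0, U=2, W=0) weight 1/1000
  (X=2, Y=0, Z=0, U=2, W=1) weight 1/1000
  (X=2, Y=0, Z=0, U=2, W=2) weight 1/4000
  (X=2, Y=0, Z=0, U=2, W=3) weight 1/4000
  (X=2, Y=0, Z=1, U=2, W=0) weight 1/500
  (X=2, Y=0, Z=1, U=2, W=1) weight 1/500
  (X=2, Y=0, Z=1, U=2, W=2) weight 1/2000
  (X=2, Y=0, Z=1, U=2, W=3) weight 1/2000
  (X=3, Y=0, Z=0, U=1, W=0) weight 2/375
  (X=4, Y=0, Z=0, U=0, W=0) weight 2/375
  … 110 more
Group by X:
  weight(X=2) = 1/40
  weight(X=3) = 1/10
  weight(X=4) = 1/8
  weight(X=5) = 1/40
Total weight = 1/40 + 1/10 + 1/8 + 1/40 = 11/40
P(X=2 | obs) = 1/40 / 11/40 = 1/11
P(X=3 | obs) = 1/10 / 11/40 = 4/11
P(X=4 | obs) = 1/8 / 11/40 = 5/11
P(X=5 | obs) = 1/40 / 11/40 = 1/11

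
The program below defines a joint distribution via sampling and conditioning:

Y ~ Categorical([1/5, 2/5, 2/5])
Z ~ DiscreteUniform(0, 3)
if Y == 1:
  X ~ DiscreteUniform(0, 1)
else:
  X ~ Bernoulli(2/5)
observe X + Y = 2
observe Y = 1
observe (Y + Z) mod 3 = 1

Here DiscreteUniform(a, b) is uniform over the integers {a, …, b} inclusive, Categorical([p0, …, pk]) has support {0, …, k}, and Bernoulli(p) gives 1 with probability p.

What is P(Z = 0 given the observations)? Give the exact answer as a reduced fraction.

Enumerate traces; 2 have nonzero weight after conditioning:
  (Y=1, Z=0, X=1) weight 1/20
  (Y=1, Z=3, X=1) weight 1/20
Group by Z:
  weight(Z=0) = 1/20
  weight(Z=3) = 1/20
Total weight = 1/20 + 1/20 = 1/10
P(Z=0 | obs) = 1/20 / 1/10 = 1/2
P(Z=3 | obs) = 1/20 / 1/10 = 1/2

P(Z = 0 | obs) = 1/2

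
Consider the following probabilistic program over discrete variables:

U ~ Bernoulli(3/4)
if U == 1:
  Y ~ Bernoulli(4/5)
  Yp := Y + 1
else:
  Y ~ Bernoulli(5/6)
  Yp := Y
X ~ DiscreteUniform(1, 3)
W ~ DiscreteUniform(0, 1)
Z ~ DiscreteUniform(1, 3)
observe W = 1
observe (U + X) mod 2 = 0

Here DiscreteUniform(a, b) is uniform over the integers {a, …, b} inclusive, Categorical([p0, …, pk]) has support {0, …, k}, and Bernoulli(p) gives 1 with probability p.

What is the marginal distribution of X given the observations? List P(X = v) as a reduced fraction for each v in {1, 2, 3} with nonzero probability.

Enumerate traces; 18 have nonzero weight after conditioning:
  (U=0, Y=0, X=2, W=1, Z=1) weight 1/432
  (U=0, Y=0, X=2, W=1, Z=2) weight 1/432
  (U=0, Y=0, X=2, W=1, Z=3) weight 1/432
  (U=0, Y=1, X=2, W=1, Z=1) weight 5/432
  (U=0, Y=1, X=2, W=1, Z=2) weight 5/432
  (U=0, Y=1, X=2, W=1, Z=3) weight 5/432
  (U=1, Y=0, X=1, W=1, Z=1) weight 1/120
  (U=1, Y=0, X=1, W=1, Z=2) weight 1/120
  (U=1, Y=0, X=3, W=1, Z=1) weight 1/120
  … 9 more
Group by X:
  weight(X=1) = 1/8
  weight(X=2) = 1/24
  weight(X=3) = 1/8
Total weight = 1/8 + 1/24 + 1/8 = 7/24
P(X=1 | obs) = 1/8 / 7/24 = 3/7
P(X=2 | obs) = 1/24 / 7/24 = 1/7
P(X=3 | obs) = 1/8 / 7/24 = 3/7

P(X=1) = 3/7, P(X=2) = 1/7, P(X=3) = 3/7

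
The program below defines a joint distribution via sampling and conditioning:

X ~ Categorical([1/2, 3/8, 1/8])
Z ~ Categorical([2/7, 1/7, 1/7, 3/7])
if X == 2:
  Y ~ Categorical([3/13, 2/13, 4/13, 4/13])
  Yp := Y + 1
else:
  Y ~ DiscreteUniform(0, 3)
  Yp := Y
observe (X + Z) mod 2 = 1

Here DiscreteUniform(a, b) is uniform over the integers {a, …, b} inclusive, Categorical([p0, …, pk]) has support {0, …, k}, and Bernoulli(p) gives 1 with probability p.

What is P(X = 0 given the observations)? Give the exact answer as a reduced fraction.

Enumerate traces; 24 have nonzero weight after conditioning:
  (X=0, Z=1, Y=0) weight 1/56
  (X=0, Z=1, Y=1) weight 1/56
  (X=0, Z=1, Y=2) weight 1/56
  (X=0, Z=1, Y=3) weight 1/56
  (X=0, Z=3, Y=0) weight 3/56
  (X=0, Z=3, Y=1) weight 3/56
  (X=0, Z=3, Y=2) weight 3/56
  (X=0, Z=3, Y=3) weight 3/56
  (X=1, Z=0, Y=0) weight 3/112
  (X=2, Z=1, Y=0) weight 3/728
  … 14 more
Group by X:
  weight(X=0) = 2/7
  weight(X=1) = 9/56
  weight(X=2) = 1/14
Total weight = 2/7 + 9/56 + 1/14 = 29/56
P(X=0 | obs) = 2/7 / 29/56 = 16/29
P(X=1 | obs) = 9/56 / 29/56 = 9/29
P(X=2 | obs) = 1/14 / 29/56 = 4/29

P(X = 0 | obs) = 16/29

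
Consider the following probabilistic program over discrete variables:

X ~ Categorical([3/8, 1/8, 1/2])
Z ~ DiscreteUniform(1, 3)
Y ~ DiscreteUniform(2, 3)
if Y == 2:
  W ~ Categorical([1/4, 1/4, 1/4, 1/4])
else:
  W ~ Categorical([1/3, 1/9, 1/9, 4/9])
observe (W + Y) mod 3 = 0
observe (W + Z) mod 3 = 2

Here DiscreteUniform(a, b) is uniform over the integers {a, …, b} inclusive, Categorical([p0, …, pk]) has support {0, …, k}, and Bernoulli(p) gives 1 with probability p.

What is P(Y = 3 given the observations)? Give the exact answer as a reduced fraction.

P(Y = 3 | obs) = 28/37

Enumerate traces; 9 have nonzero weight after conditioning:
  (X=0, Z=1, Y=2, W=1) weight 1/64
  (X=0, Z=2, Y=3, W=0) weight 1/48
  (X=0, Z=2, Y=3, W=3) weight 1/36
  (X=1, Z=1, Y=2, W=1) weight 1/192
  (X=1, Z=2, Y=3, W=0) weight 1/144
  (X=1, Z=2, Y=3, W=3) weight 1/108
  (X=2, Z=1, Y=2, W=1) weight 1/48
  (X=2, Z=2, Y=3, W=0) weight 1/36
  … 1 more
Group by Y:
  weight(Y=2) = 1/24
  weight(Y=3) = 7/54
Total weight = 1/24 + 7/54 = 37/216
P(Y=2 | obs) = 1/24 / 37/216 = 9/37
P(Y=3 | obs) = 7/54 / 37/216 = 28/37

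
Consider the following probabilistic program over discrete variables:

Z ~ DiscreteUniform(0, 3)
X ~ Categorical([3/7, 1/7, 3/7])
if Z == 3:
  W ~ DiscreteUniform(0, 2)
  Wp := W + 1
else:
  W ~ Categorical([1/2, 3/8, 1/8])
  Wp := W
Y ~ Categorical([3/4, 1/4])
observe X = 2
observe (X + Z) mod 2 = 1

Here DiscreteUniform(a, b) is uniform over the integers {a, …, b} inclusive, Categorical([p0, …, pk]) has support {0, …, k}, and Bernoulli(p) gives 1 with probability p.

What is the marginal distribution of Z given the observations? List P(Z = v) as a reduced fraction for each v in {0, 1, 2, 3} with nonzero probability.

Enumerate traces; 12 have nonzero weight after conditioning:
  (Z=1, X=2, W=0, Y=0) weight 9/224
  (Z=1, X=2, W=0, Y=1) weight 3/224
  (Z=1, X=2, W=1, Y=0) weight 27/896
  (Z=1, X=2, W=1, Y=1) weight 9/896
  (Z=1, X=2, W=2, Y=0) weight 9/896
  (Z=1, X=2, W=2, Y=1) weight 3/896
  (Z=3, X=2, W=0, Y=0) weight 3/112
  (Z=3, X=2, W=0, Y=1) weight 1/112
  … 4 more
Group by Z:
  weight(Z=1) = 3/28
  weight(Z=3) = 3/28
Total weight = 3/28 + 3/28 = 3/14
P(Z=1 | obs) = 3/28 / 3/14 = 1/2
P(Z=3 | obs) = 3/28 / 3/14 = 1/2

P(Z=1) = 1/2, P(Z=3) = 1/2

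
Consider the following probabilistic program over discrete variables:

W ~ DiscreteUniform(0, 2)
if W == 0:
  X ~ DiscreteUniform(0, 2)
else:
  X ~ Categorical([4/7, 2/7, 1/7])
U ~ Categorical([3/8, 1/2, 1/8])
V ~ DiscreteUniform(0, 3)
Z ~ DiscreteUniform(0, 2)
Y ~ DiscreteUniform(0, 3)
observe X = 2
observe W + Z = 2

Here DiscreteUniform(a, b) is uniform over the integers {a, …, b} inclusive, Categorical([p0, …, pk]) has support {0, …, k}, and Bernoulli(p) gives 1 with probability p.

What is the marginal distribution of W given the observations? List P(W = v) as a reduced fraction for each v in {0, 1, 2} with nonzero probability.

Enumerate traces; 144 have nonzero weight after conditioning:
  (W=0, X=2, U=0, V=0, Z=2, Y=0) weight 1/1152
  (W=0, X=2, U=0, V=0, Z=2, Y=1) weight 1/1152
  (W=0, X=2, U=0, V=0, Z=2, Y=2) weight 1/1152
  (W=0, X=2, U=0, V=0, Z=2, Y=3) weight 1/1152
  (W=0, X=2, U=0, V=1, Z=2, Y=0) weight 1/1152
  (W=0, X=2, U=0, V=1, Z=2, Y=1) weight 1/1152
  (W=0, X=2, U=0, V=1, Z=2, Y=2) weight 1/1152
  (W=0, X=2, U=0, V=1, Z=2, Y=3) weight 1/1152
  (W=1, X=2, U=0, V=0, Z=1, Y=0) weight 1/2688
  (W=2, X=2, U=0, V=0, Z=0, Y=0) weight 1/2688
  … 134 more
Group by W:
  weight(W=0) = 1/27
  weight(W=1) = 1/63
  weight(W=2) = 1/63
Total weight = 1/27 + 1/63 + 1/63 = 13/189
P(W=0 | obs) = 1/27 / 13/189 = 7/13
P(W=1 | obs) = 1/63 / 13/189 = 3/13
P(W=2 | obs) = 1/63 / 13/189 = 3/13

P(W=0) = 7/13, P(W=1) = 3/13, P(W=2) = 3/13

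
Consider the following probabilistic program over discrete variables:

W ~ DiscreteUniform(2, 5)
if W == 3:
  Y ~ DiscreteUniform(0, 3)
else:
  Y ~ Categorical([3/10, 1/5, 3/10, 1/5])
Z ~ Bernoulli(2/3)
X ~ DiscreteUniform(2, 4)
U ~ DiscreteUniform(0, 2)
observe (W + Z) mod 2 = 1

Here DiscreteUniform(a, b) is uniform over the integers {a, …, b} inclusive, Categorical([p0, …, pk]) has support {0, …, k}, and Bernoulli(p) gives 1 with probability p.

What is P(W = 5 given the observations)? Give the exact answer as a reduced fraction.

Enumerate traces; 144 have nonzero weight after conditioning:
  (W=2, Y=0, Z=1, X=2, U=0) weight 1/180
  (W=2, Y=0, Z=1, X=2, U=1) weight 1/180
  (W=2, Y=0, Z=1, X=2, U=2) weight 1/180
  (W=2, Y=0, Z=1, X=3, U=0) weight 1/180
  (W=2, Y=0, Z=1, X=3, U=1) weight 1/180
  (W=2, Y=0, Z=1, X=3, U=2) weight 1/180
  (W=2, Y=0, Z=1, X=4, U=0) weight 1/180
  (W=2, Y=0, Z=1, X=4, U=1) weight 1/180
  (W=3, Y=0, Z=0, X=2, U=0) weight 1/432
  (W=4, Y=0, Z=1, X=2, U=0) weight 1/180
  … 134 more
Group by W:
  weight(W=2) = 1/6
  weight(W=3) = 1/12
  weight(W=4) = 1/6
  weight(W=5) = 1/12
Total weight = 1/6 + 1/12 + 1/6 + 1/12 = 1/2
P(W=2 | obs) = 1/6 / 1/2 = 1/3
P(W=3 | obs) = 1/12 / 1/2 = 1/6
P(W=4 | obs) = 1/6 / 1/2 = 1/3
P(W=5 | obs) = 1/12 / 1/2 = 1/6

P(W = 5 | obs) = 1/6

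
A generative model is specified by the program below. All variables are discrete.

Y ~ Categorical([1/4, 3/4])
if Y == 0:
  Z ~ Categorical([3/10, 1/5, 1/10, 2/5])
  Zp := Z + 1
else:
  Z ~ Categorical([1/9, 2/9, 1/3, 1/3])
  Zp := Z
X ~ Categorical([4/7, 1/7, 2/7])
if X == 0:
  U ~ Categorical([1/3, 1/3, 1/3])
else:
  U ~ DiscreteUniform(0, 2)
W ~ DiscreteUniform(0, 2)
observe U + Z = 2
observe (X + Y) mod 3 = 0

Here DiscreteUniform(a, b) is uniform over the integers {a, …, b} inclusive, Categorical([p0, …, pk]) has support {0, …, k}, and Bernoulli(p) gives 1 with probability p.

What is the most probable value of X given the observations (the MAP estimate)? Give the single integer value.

argmax_v P(X = v | obs) = 2

Enumerate traces; 18 have nonzero weight after conditioning:
  (Y=0, Z=0, X=0, U=2, W=0) weight 1/210
  (Y=0, Z=0, X=0, U=2, W=1) weight 1/210
  (Y=0, Z=0, X=0, U=2, W=2) weight 1/210
  (Y=0, Z=1, X=0, U=1, W=0) weight 1/315
  (Y=0, Z=1, X=0, U=1, W=1) weight 1/315
  (Y=0, Z=1, X=0, U=1, W=2) weight 1/315
  (Y=0, Z=2, X=0, U=0, W=0) weight 1/630
  (Y=0, Z=2, X=0, U=0, W=1) weight 1/630
  (Y=1, Z=0, X=2, U=2, W=0) weight 1/378
  … 9 more
Group by X:
  weight(X=0) = 1/35
  weight(X=2) = 1/21
Total weight = 1/35 + 1/21 = 8/105
P(X=0 | obs) = 1/35 / 8/105 = 3/8
P(X=2 | obs) = 1/21 / 8/105 = 5/8
argmax = 2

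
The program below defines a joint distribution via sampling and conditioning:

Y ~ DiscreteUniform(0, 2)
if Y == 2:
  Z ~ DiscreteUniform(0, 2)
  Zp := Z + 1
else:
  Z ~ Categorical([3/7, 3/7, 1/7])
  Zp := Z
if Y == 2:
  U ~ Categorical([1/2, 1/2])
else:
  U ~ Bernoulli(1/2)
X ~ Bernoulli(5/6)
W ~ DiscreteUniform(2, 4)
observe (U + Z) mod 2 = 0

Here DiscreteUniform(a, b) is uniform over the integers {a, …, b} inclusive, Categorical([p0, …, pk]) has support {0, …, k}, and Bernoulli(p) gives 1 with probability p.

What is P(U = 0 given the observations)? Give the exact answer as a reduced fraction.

P(U = 0 | obs) = 38/63

Enumerate traces; 54 have nonzero weight after conditioning:
  (Y=0, Z=0, U=0, X=0, W=2) weight 1/252
  (Y=0, Z=0, U=0, X=0, W=3) weight 1/252
  (Y=0, Z=0, U=0, X=0, W=4) weight 1/252
  (Y=0, Z=0, U=0, X=1, W=2) weight 5/252
  (Y=0, Z=0, U=0, X=1, W=3) weight 5/252
  (Y=0, Z=0, U=0, X=1, W=4) weight 5/252
  (Y=0, Z=1, U=1, X=0, W=2) weight 1/252
  (Y=0, Z=1, U=1, X=0, W=3) weight 1/252
  … 46 more
Group by U:
  weight(U=0) = 19/63
  weight(U=1) = 25/126
Total weight = 19/63 + 25/126 = 1/2
P(U=0 | obs) = 19/63 / 1/2 = 38/63
P(U=1 | obs) = 25/126 / 1/2 = 25/63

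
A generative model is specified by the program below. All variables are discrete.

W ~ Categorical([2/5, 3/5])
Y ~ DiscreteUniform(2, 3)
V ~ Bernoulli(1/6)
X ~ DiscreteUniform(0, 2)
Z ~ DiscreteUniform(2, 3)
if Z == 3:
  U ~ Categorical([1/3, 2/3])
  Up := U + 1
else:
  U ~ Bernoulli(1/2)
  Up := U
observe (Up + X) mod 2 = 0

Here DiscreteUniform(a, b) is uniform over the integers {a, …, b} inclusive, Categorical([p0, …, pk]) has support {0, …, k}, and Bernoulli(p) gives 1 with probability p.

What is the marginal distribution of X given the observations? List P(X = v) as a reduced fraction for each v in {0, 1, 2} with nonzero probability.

P(X=0) = 7/19, P(X=1) = 5/19, P(X=2) = 7/19

Enumerate traces; 48 have nonzero weight after conditioning:
  (W=0, Y=2, V=0, X=0, Z=2, U=0) weight 1/72
  (W=0, Y=2, V=0, X=0, Z=3, U=1) weight 1/54
  (W=0, Y=2, V=0, X=1, Z=2, U=1) weight 1/72
  (W=0, Y=2, V=0, X=1, Z=3, U=0) weight 1/108
  (W=0, Y=2, V=0, X=2, Z=2, U=0) weight 1/72
  (W=0, Y=2, V=0, X=2, Z=3, U=1) weight 1/54
  (W=0, Y=2, V=1, X=0, Z=2, U=0) weight 1/360
  (W=0, Y=2, V=1, X=0, Z=3, U=1) weight 1/270
  … 40 more
Group by X:
  weight(X=0) = 7/36
  weight(X=1) = 5/36
  weight(X=2) = 7/36
Total weight = 7/36 + 5/36 + 7/36 = 19/36
P(X=0 | obs) = 7/36 / 19/36 = 7/19
P(X=1 | obs) = 5/36 / 19/36 = 5/19
P(X=2 | obs) = 7/36 / 19/36 = 7/19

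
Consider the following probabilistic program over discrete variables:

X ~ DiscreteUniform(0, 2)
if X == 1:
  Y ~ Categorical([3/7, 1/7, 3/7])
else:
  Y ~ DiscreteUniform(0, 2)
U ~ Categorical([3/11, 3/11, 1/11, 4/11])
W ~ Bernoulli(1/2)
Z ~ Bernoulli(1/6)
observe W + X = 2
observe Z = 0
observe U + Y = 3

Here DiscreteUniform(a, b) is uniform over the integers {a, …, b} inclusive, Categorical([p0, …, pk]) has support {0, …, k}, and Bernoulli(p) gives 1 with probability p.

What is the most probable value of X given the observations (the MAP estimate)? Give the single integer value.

Enumerate traces; 6 have nonzero weight after conditioning:
  (X=1, Y=0, U=3, W=1, Z=0) weight 5/231
  (X=1, Y=1, U=2, W=1, Z=0) weight 5/2772
  (X=1, Y=2, U=1, W=1, Z=0) weight 5/308
  (X=2, Y=0, U=3, W=0, Z=0) weight 5/297
  (X=2, Y=1, U=2, W=0, Z=0) weight 5/1188
  (X=2, Y=2, U=1, W=0, Z=0) weight 5/396
Group by X:
  weight(X=1) = 5/126
  weight(X=2) = 10/297
Total weight = 5/126 + 10/297 = 305/4158
P(X=1 | obs) = 5/126 / 305/4158 = 33/61
P(X=2 | obs) = 10/297 / 305/4158 = 28/61
argmax = 1

argmax_v P(X = v | obs) = 1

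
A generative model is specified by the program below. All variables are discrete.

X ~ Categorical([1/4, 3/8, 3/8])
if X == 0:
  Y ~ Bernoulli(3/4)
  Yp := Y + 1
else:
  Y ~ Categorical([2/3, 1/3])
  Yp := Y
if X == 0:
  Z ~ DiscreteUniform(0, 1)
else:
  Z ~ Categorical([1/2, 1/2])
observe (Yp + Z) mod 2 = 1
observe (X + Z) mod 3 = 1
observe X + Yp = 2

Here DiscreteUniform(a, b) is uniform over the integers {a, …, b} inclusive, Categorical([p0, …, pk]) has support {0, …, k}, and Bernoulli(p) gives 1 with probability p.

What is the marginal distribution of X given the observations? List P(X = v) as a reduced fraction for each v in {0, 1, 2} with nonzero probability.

Enumerate traces; 2 have nonzero weight after conditioning:
  (X=0, Y=1, Z=1) weight 3/32
  (X=1, Y=1, Z=0) weight 1/16
Group by X:
  weight(X=0) = 3/32
  weight(X=1) = 1/16
Total weight = 3/32 + 1/16 = 5/32
P(X=0 | obs) = 3/32 / 5/32 = 3/5
P(X=1 | obs) = 1/16 / 5/32 = 2/5

P(X=0) = 3/5, P(X=1) = 2/5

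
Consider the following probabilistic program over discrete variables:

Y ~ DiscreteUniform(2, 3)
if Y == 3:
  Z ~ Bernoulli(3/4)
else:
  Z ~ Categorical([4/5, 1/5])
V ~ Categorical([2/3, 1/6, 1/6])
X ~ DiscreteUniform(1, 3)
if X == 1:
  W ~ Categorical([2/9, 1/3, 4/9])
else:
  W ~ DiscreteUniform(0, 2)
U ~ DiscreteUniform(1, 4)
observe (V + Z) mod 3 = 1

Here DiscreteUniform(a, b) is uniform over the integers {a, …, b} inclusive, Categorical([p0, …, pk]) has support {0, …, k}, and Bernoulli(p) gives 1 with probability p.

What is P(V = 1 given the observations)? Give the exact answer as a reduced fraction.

Enumerate traces; 144 have nonzero weight after conditioning:
  (Y=2, Z=0, V=1, X=1, W=0, U=1) weight 1/810
  (Y=2, Z=0, V=1, X=1, W=0, U=2) weight 1/810
  (Y=2, Z=0, V=1, X=1, W=0, U=3) weight 1/810
  (Y=2, Z=0, V=1, X=1, W=0, U=4) weight 1/810
  (Y=2, Z=0, V=1, X=1, W=1, U=1) weight 1/540
  (Y=2, Z=0, V=1, X=1, W=1, U=2) weight 1/540
  (Y=2, Z=0, V=1, X=1, W=1, U=3) weight 1/540
  (Y=2, Z=0, V=1, X=1, W=1, U=4) weight 1/540
  (Y=2, Z=1, V=0, X=1, W=0, U=1) weight 1/810
  … 135 more
Group by V:
  weight(V=0) = 19/60
  weight(V=1) = 7/80
Total weight = 19/60 + 7/80 = 97/240
P(V=0 | obs) = 19/60 / 97/240 = 76/97
P(V=1 | obs) = 7/80 / 97/240 = 21/97

P(V = 1 | obs) = 21/97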